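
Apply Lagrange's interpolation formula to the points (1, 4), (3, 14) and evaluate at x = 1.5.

Lagrange interpolation formula:
P(x) = Σ yᵢ × Lᵢ(x)
where Lᵢ(x) = Π_{j≠i} (x - xⱼ)/(xᵢ - xⱼ)

L_0(1.5) = (1.5 - 3)/(1 - 3) = 0.750000
L_1(1.5) = (1.5 - 1)/(3 - 1) = 0.250000

P(1.5) = 4×L_0(1.5) + 14×L_1(1.5)
P(1.5) = 6.500000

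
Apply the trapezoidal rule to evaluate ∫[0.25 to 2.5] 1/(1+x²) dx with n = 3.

f(x) = 1/(1+x²)
a = 0.25, b = 2.5, n = 3
h = (b - a)/n = 0.750000

Trapezoidal rule: (h/2)[f(x₀) + 2f(x₁) + 2f(x₂) + ... + f(xₙ)]

x_0 = 0.2500, f(x_0) = 0.941176, coefficient = 1
x_1 = 1.0000, f(x_1) = 0.500000, coefficient = 2
x_2 = 1.7500, f(x_2) = 0.246154, coefficient = 2
x_3 = 2.5000, f(x_3) = 0.137931, coefficient = 1

I ≈ (0.750000/2) × 2.571415 = 0.964281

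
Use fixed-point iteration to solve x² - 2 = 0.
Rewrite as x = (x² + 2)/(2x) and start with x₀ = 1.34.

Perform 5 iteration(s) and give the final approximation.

Equation: x² - 2 = 0
Fixed-point form: x = (x² + 2)/(2x)
x₀ = 1.34

x_1 = g(1.340000) = 1.416269
x_2 = g(1.416269) = 1.414215
x_3 = g(1.414215) = 1.414214
x_4 = g(1.414214) = 1.414214
x_5 = g(1.414214) = 1.414214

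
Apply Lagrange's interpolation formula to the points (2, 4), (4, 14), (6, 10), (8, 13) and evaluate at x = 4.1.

Lagrange interpolation formula:
P(x) = Σ yᵢ × Lᵢ(x)
where Lᵢ(x) = Π_{j≠i} (x - xⱼ)/(xᵢ - xⱼ)

L_0(4.1) = (4.1 - 4)/(2 - 4) × (4.1 - 6)/(2 - 6) × (4.1 - 8)/(2 - 8) = -0.015437
L_1(4.1) = (4.1 - 2)/(4 - 2) × (4.1 - 6)/(4 - 6) × (4.1 - 8)/(4 - 8) = 0.972563
L_2(4.1) = (4.1 - 2)/(6 - 2) × (4.1 - 4)/(6 - 4) × (4.1 - 8)/(6 - 8) = 0.051187
L_3(4.1) = (4.1 - 2)/(8 - 2) × (4.1 - 4)/(8 - 4) × (4.1 - 6)/(8 - 6) = -0.008312

P(4.1) = 4×L_0(4.1) + 14×L_1(4.1) + 10×L_2(4.1) + 13×L_3(4.1)
P(4.1) = 13.957937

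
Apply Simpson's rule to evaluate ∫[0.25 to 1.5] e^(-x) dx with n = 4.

f(x) = e^(-x)
a = 0.25, b = 1.5, n = 4
h = (b - a)/n = 0.312500

Simpson's rule: (h/3)[f(x₀) + 4f(x₁) + 2f(x₂) + ... + f(xₙ)]

x_0 = 0.2500, f(x_0) = 0.778801, coefficient = 1
x_1 = 0.5625, f(x_1) = 0.569783, coefficient = 4
x_2 = 0.8750, f(x_2) = 0.416862, coefficient = 2
x_3 = 1.1875, f(x_3) = 0.304983, coefficient = 4
x_4 = 1.5000, f(x_4) = 0.223130, coefficient = 1

I ≈ (0.312500/3) × 5.334717 = 0.555700
Exact value: 0.555671
Error: 0.000029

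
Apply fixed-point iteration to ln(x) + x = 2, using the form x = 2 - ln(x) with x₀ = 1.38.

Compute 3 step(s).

Equation: ln(x) + x = 2
Fixed-point form: x = 2 - ln(x)
x₀ = 1.38

x_1 = g(1.380000) = 1.677917
x_2 = g(1.677917) = 1.482447
x_3 = g(1.482447) = 1.606306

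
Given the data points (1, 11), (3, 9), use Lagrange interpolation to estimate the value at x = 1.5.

Lagrange interpolation formula:
P(x) = Σ yᵢ × Lᵢ(x)
where Lᵢ(x) = Π_{j≠i} (x - xⱼ)/(xᵢ - xⱼ)

L_0(1.5) = (1.5 - 3)/(1 - 3) = 0.750000
L_1(1.5) = (1.5 - 1)/(3 - 1) = 0.250000

P(1.5) = 11×L_0(1.5) + 9×L_1(1.5)
P(1.5) = 10.500000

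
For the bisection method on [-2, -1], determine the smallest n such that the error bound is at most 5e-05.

We need (b-a)/2^n ≤ 5e-05
(-1 - (-2))/2^n ≤ 5e-05
1/2^n ≤ 5e-05
2^n ≥ 20000
n ≥ log₂(20000) = 14.29
n ≥ 15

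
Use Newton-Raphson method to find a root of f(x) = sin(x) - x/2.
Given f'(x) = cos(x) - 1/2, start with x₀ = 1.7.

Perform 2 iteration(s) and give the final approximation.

f(x) = sin(x) - x/2
f'(x) = cos(x) - 1/2
x₀ = 1.7

Newton-Raphson formula: x_{n+1} = x_n - f(x_n)/f'(x_n)

Iteration 1:
  f(1.700000) = 0.141665
  f'(1.700000) = -0.628844
  x_1 = 1.700000 - 0.141665/(-0.628844) = 1.925278
Iteration 2:
  f(1.925278) = -0.024812
  f'(1.925278) = -0.847104
  x_2 = 1.925278 - (-0.024812)/(-0.847104) = 1.895987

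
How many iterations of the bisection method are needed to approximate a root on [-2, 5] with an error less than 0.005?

We need (b-a)/2^n ≤ 0.005
(5 - (-2))/2^n ≤ 0.005
7/2^n ≤ 0.005
2^n ≥ 1400
n ≥ log₂(1400) = 10.45
n ≥ 11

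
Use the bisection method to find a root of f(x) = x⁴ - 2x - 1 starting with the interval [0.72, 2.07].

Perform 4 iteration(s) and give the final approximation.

f(x) = x⁴ - 2x - 1
Initial interval: [0.72, 2.07]

Iteration 1:
  c_1 = (0.720000 + 2.070000)/2 = 1.395000
  f(c_1) = f(1.395000) = -0.002987
  f(a) × f(c) ≥ 0, new interval: [1.395000, 2.070000]
Iteration 2:
  c_2 = (1.395000 + 2.070000)/2 = 1.732500
  f(c_2) = f(1.732500) = 4.544340
  f(a) × f(c) < 0, new interval: [1.395000, 1.732500]
Iteration 3:
  c_3 = (1.395000 + 1.732500)/2 = 1.563750
  f(c_3) = f(1.563750) = 1.852061
  f(a) × f(c) < 0, new interval: [1.395000, 1.563750]
Iteration 4:
  c_4 = (1.395000 + 1.563750)/2 = 1.479375
  f(c_4) = f(1.479375) = 0.831003
  f(a) × f(c) < 0, new interval: [1.395000, 1.479375]

After 4 iteration(s), the approximation is c_4 = 1.479375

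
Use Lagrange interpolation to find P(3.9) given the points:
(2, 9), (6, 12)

Lagrange interpolation formula:
P(x) = Σ yᵢ × Lᵢ(x)
where Lᵢ(x) = Π_{j≠i} (x - xⱼ)/(xᵢ - xⱼ)

L_0(3.9) = (3.9 - 6)/(2 - 6) = 0.525000
L_1(3.9) = (3.9 - 2)/(6 - 2) = 0.475000

P(3.9) = 9×L_0(3.9) + 12×L_1(3.9)
P(3.9) = 10.425000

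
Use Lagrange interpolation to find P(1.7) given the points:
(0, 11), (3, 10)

Lagrange interpolation formula:
P(x) = Σ yᵢ × Lᵢ(x)
where Lᵢ(x) = Π_{j≠i} (x - xⱼ)/(xᵢ - xⱼ)

L_0(1.7) = (1.7 - 3)/(0 - 3) = 0.433333
L_1(1.7) = (1.7 - 0)/(3 - 0) = 0.566667

P(1.7) = 11×L_0(1.7) + 10×L_1(1.7)
P(1.7) = 10.433333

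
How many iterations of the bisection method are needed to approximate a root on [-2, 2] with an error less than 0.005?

We need (b-a)/2^n ≤ 0.005
(2 - (-2))/2^n ≤ 0.005
4/2^n ≤ 0.005
2^n ≥ 800
n ≥ log₂(800) = 9.64
n ≥ 10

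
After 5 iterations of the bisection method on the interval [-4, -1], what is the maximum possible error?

Bisection error bound: |error| ≤ (b-a)/2^n
|error| ≤ (-1 - (-4))/2^5 = 3/2^5
|error| ≤ 0.0937500000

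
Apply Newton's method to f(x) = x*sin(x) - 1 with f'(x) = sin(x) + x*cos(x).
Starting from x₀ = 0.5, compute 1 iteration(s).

f(x) = x*sin(x) - 1
f'(x) = sin(x) + x*cos(x)
x₀ = 0.5

Newton-Raphson formula: x_{n+1} = x_n - f(x_n)/f'(x_n)

Iteration 1:
  f(0.500000) = -0.760287
  f'(0.500000) = 0.918217
  x_1 = 0.500000 - (-0.760287)/0.918217 = 1.328004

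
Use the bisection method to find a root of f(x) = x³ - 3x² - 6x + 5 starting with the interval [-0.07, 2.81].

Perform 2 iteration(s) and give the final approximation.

f(x) = x³ - 3x² - 6x + 5
Initial interval: [-0.07, 2.81]

Iteration 1:
  c_1 = (-0.070000 + 2.810000)/2 = 1.370000
  f(c_1) = f(1.370000) = -6.279347
  f(a) × f(c) < 0, new interval: [-0.070000, 1.370000]
Iteration 2:
  c_2 = (-0.070000 + 1.370000)/2 = 0.650000
  f(c_2) = f(0.650000) = 0.107125
  f(a) × f(c) ≥ 0, new interval: [0.650000, 1.370000]

After 2 iteration(s), the approximation is c_2 = 0.650000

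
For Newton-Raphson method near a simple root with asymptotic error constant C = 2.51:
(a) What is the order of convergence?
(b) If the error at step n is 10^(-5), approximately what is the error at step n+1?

(a) Newton-Raphson has quadratic (order 2) convergence near simple roots.
    This means |e_{n+1}| ≈ C|e_n|².

(b) With |e_n| = 10^(-5) and C = 2.51:
    |e_{n+1}| ≈ 2.51 × (10^(-5))² = 2.51 × 10^(-10)

(a) 2 (quadratic); (b) |e_{n+1}| ≈ 2.510e-10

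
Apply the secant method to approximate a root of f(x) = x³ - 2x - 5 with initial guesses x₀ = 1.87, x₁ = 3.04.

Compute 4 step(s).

f(x) = x³ - 2x - 5
x₀ = 1.87, x₁ = 3.04

Secant formula: x_{n+1} = x_n - f(x_n)(x_n - x_{n-1})/(f(x_n) - f(x_{n-1}))

Iteration 1:
  f(1.870000) = -2.200797
  f(3.040000) = 17.014464
  x_2 = 3.040000 - 17.014464×(3.040000 - 1.870000)/(17.014464 - (-2.200797))
       = 2.004005
Iteration 2:
  f(3.040000) = 17.014464
  f(2.004005) = -0.959858
  x_3 = 2.004005 - (-0.959858)×(2.004005 - 3.040000)/(-0.959858 - 17.014464)
       = 2.059328
Iteration 3:
  f(2.004005) = -0.959858
  f(2.059328) = -0.385388
  x_4 = 2.059328 - (-0.385388)×(2.059328 - 2.004005)/(-0.385388 - (-0.959858))
       = 2.096443
Iteration 4:
  f(2.059328) = -0.385388
  f(2.096443) = 0.021133
  x_5 = 2.096443 - 0.021133×(2.096443 - 2.059328)/(0.021133 - (-0.385388))
       = 2.094513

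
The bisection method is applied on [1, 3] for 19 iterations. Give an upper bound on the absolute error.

Bisection error bound: |error| ≤ (b-a)/2^n
|error| ≤ (3 - 1)/2^19 = 2/2^19
|error| ≤ 0.0000038147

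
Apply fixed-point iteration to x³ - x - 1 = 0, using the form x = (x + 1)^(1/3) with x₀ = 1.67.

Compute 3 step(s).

Equation: x³ - x - 1 = 0
Fixed-point form: x = (x + 1)^(1/3)
x₀ = 1.67

x_1 = g(1.670000) = 1.387300
x_2 = g(1.387300) = 1.336500
x_3 = g(1.336500) = 1.326952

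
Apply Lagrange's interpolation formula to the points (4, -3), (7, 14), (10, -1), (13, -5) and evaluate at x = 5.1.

Lagrange interpolation formula:
P(x) = Σ yᵢ × Lᵢ(x)
where Lᵢ(x) = Π_{j≠i} (x - xⱼ)/(xᵢ - xⱼ)

L_0(5.1) = (5.1 - 7)/(4 - 7) × (5.1 - 10)/(4 - 10) × (5.1 - 13)/(4 - 13) = 0.454006
L_1(5.1) = (5.1 - 4)/(7 - 4) × (5.1 - 10)/(7 - 10) × (5.1 - 13)/(7 - 13) = 0.788537
L_2(5.1) = (5.1 - 4)/(10 - 4) × (5.1 - 7)/(10 - 7) × (5.1 - 13)/(10 - 13) = -0.305759
L_3(5.1) = (5.1 - 4)/(13 - 4) × (5.1 - 7)/(13 - 7) × (5.1 - 10)/(13 - 10) = 0.063216

P(5.1) = (-3)×L_0(5.1) + 14×L_1(5.1) + (-1)×L_2(5.1) + (-5)×L_3(5.1)
P(5.1) = 9.667179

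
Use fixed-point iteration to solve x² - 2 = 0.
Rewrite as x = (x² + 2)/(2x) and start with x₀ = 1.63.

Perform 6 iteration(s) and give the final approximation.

Equation: x² - 2 = 0
Fixed-point form: x = (x² + 2)/(2x)
x₀ = 1.63

x_1 = g(1.630000) = 1.428497
x_2 = g(1.428497) = 1.414285
x_3 = g(1.414285) = 1.414214
x_4 = g(1.414214) = 1.414214
x_5 = g(1.414214) = 1.414214
x_6 = g(1.414214) = 1.414214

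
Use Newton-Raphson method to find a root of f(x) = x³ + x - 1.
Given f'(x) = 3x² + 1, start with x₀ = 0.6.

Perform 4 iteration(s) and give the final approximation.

f(x) = x³ + x - 1
f'(x) = 3x² + 1
x₀ = 0.6

Newton-Raphson formula: x_{n+1} = x_n - f(x_n)/f'(x_n)

Iteration 1:
  f(0.600000) = -0.184000
  f'(0.600000) = 2.080000
  x_1 = 0.600000 - (-0.184000)/2.080000 = 0.688462
Iteration 2:
  f(0.688462) = 0.014778
  f'(0.688462) = 2.421938
  x_2 = 0.688462 - 0.014778/2.421938 = 0.682360
Iteration 3:
  f(0.682360) = 0.000077
  f'(0.682360) = 2.396845
  x_3 = 0.682360 - 0.000077/2.396845 = 0.682328
Iteration 4:
  f(0.682328) = 0.000000
  f'(0.682328) = 2.396714
  x_4 = 0.682328 - 0.000000/2.396714 = 0.682328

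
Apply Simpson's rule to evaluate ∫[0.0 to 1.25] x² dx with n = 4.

f(x) = x²
a = 0.0, b = 1.25, n = 4
h = (b - a)/n = 0.312500

Simpson's rule: (h/3)[f(x₀) + 4f(x₁) + 2f(x₂) + ... + f(xₙ)]

x_0 = 0.0000, f(x_0) = 0.000000, coefficient = 1
x_1 = 0.3125, f(x_1) = 0.097656, coefficient = 4
x_2 = 0.6250, f(x_2) = 0.390625, coefficient = 2
x_3 = 0.9375, f(x_3) = 0.878906, coefficient = 4
x_4 = 1.2500, f(x_4) = 1.562500, coefficient = 1

I ≈ (0.312500/3) × 6.250000 = 0.651042
Exact value: 0.651042
Error: 0.000000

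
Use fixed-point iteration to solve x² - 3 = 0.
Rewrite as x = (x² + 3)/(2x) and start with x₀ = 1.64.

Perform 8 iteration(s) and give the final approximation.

Equation: x² - 3 = 0
Fixed-point form: x = (x² + 3)/(2x)
x₀ = 1.64

x_1 = g(1.640000) = 1.734634
x_2 = g(1.734634) = 1.732053
x_3 = g(1.732053) = 1.732051
x_4 = g(1.732051) = 1.732051
x_5 = g(1.732051) = 1.732051
x_6 = g(1.732051) = 1.732051
x_7 = g(1.732051) = 1.732051
x_8 = g(1.732051) = 1.732051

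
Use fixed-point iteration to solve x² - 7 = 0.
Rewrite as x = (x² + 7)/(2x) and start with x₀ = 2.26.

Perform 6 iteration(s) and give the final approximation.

Equation: x² - 7 = 0
Fixed-point form: x = (x² + 7)/(2x)
x₀ = 2.26

x_1 = g(2.260000) = 2.678673
x_2 = g(2.678673) = 2.645954
x_3 = g(2.645954) = 2.645751
x_4 = g(2.645751) = 2.645751
x_5 = g(2.645751) = 2.645751
x_6 = g(2.645751) = 2.645751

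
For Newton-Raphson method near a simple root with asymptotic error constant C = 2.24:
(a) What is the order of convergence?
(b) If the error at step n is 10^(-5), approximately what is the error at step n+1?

(a) Newton-Raphson has quadratic (order 2) convergence near simple roots.
    This means |e_{n+1}| ≈ C|e_n|².

(b) With |e_n| = 10^(-5) and C = 2.24:
    |e_{n+1}| ≈ 2.24 × (10^(-5))² = 2.24 × 10^(-10)

(a) 2 (quadratic); (b) |e_{n+1}| ≈ 2.240e-10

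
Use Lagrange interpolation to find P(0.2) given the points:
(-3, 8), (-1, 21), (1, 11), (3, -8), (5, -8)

Lagrange interpolation formula:
P(x) = Σ yᵢ × Lᵢ(x)
where Lᵢ(x) = Π_{j≠i} (x - xⱼ)/(xᵢ - xⱼ)

L_0(0.2) = (0.2 - (-1))/(-3 - (-1)) × (0.2 - 1)/(-3 - 1) × (0.2 - 3)/(-3 - 3) × (0.2 - 5)/(-3 - 5) = -0.033600
L_1(0.2) = (0.2 - (-3))/(-1 - (-3)) × (0.2 - 1)/(-1 - 1) × (0.2 - 3)/(-1 - 3) × (0.2 - 5)/(-1 - 5) = 0.358400
L_2(0.2) = (0.2 - (-3))/(1 - (-3)) × (0.2 - (-1))/(1 - (-1)) × (0.2 - 3)/(1 - 3) × (0.2 - 5)/(1 - 5) = 0.806400
L_3(0.2) = (0.2 - (-3))/(3 - (-3)) × (0.2 - (-1))/(3 - (-1)) × (0.2 - 1)/(3 - 1) × (0.2 - 5)/(3 - 5) = -0.153600
L_4(0.2) = (0.2 - (-3))/(5 - (-3)) × (0.2 - (-1))/(5 - (-1)) × (0.2 - 1)/(5 - 1) × (0.2 - 3)/(5 - 3) = 0.022400

P(0.2) = 8×L_0(0.2) + 21×L_1(0.2) + 11×L_2(0.2) + (-8)×L_3(0.2) + (-8)×L_4(0.2)
P(0.2) = 17.177600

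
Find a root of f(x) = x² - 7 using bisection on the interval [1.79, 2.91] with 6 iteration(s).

f(x) = x² - 7
Initial interval: [1.79, 2.91]

Iteration 1:
  c_1 = (1.790000 + 2.910000)/2 = 2.350000
  f(c_1) = f(2.350000) = -1.477500
  f(a) × f(c) ≥ 0, new interval: [2.350000, 2.910000]
Iteration 2:
  c_2 = (2.350000 + 2.910000)/2 = 2.630000
  f(c_2) = f(2.630000) = -0.083100
  f(a) × f(c) ≥ 0, new interval: [2.630000, 2.910000]
Iteration 3:
  c_3 = (2.630000 + 2.910000)/2 = 2.770000
  f(c_3) = f(2.770000) = 0.672900
  f(a) × f(c) < 0, new interval: [2.630000, 2.770000]
Iteration 4:
  c_4 = (2.630000 + 2.770000)/2 = 2.700000
  f(c_4) = f(2.700000) = 0.290000
  f(a) × f(c) < 0, new interval: [2.630000, 2.700000]
Iteration 5:
  c_5 = (2.630000 + 2.700000)/2 = 2.665000
  f(c_5) = f(2.665000) = 0.102225
  f(a) × f(c) < 0, new interval: [2.630000, 2.665000]
Iteration 6:
  c_6 = (2.630000 + 2.665000)/2 = 2.647500
  f(c_6) = f(2.647500) = 0.009256
  f(a) × f(c) < 0, new interval: [2.630000, 2.647500]

After 6 iteration(s), the approximation is c_6 = 2.647500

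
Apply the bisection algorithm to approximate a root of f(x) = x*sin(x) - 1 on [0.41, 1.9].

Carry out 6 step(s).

f(x) = x*sin(x) - 1
Initial interval: [0.41, 1.9]

Iteration 1:
  c_1 = (0.410000 + 1.900000)/2 = 1.155000
  f(c_1) = f(1.155000) = 0.056588
  f(a) × f(c) < 0, new interval: [0.410000, 1.155000]
Iteration 2:
  c_2 = (0.410000 + 1.155000)/2 = 0.782500
  f(c_2) = f(0.782500) = -0.448295
  f(a) × f(c) ≥ 0, new interval: [0.782500, 1.155000]
Iteration 3:
  c_3 = (0.782500 + 1.155000)/2 = 0.968750
  f(c_3) = f(0.968750) = -0.201577
  f(a) × f(c) ≥ 0, new interval: [0.968750, 1.155000]
Iteration 4:
  c_4 = (0.968750 + 1.155000)/2 = 1.061875
  f(c_4) = f(1.061875) = -0.072696
  f(a) × f(c) ≥ 0, new interval: [1.061875, 1.155000]
Iteration 5:
  c_5 = (1.061875 + 1.155000)/2 = 1.108437
  f(c_5) = f(1.108437) = -0.007945
  f(a) × f(c) ≥ 0, new interval: [1.108437, 1.155000]
Iteration 6:
  c_6 = (1.108437 + 1.155000)/2 = 1.131719
  f(c_6) = f(1.131719) = 0.024369
  f(a) × f(c) < 0, new interval: [1.108437, 1.131719]

After 6 iteration(s), the approximation is c_6 = 1.131719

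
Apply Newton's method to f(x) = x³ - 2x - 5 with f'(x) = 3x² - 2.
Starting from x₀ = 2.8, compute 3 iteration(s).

f(x) = x³ - 2x - 5
f'(x) = 3x² - 2
x₀ = 2.8

Newton-Raphson formula: x_{n+1} = x_n - f(x_n)/f'(x_n)

Iteration 1:
  f(2.800000) = 11.352000
  f'(2.800000) = 21.520000
  x_1 = 2.800000 - 11.352000/21.520000 = 2.272491
Iteration 2:
  f(2.272491) = 2.190647
  f'(2.272491) = 13.492642
  x_2 = 2.272491 - 2.190647/13.492642 = 2.110132
Iteration 3:
  f(2.110132) = 0.175431
  f'(2.110132) = 11.357972
  x_3 = 2.110132 - 0.175431/11.357972 = 2.094686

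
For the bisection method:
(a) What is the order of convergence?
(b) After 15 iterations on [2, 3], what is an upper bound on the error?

(a) Bisection has linear (order 1) convergence; the error is halved each step.

(b) Error bound = (b-a)/2^n = (3 - 2)/2^{15}
    = 1/2^{15}

(a) 1 (linear); (b) error ≤ 3.05e-05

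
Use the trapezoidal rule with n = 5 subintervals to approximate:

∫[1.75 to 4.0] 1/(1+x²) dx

f(x) = 1/(1+x²)
a = 1.75, b = 4.0, n = 5
h = (b - a)/n = 0.450000

Trapezoidal rule: (h/2)[f(x₀) + 2f(x₁) + 2f(x₂) + ... + f(xₙ)]

x_0 = 1.7500, f(x_0) = 0.246154, coefficient = 1
x_1 = 2.2000, f(x_1) = 0.171233, coefficient = 2
x_2 = 2.6500, f(x_2) = 0.124649, coefficient = 2
x_3 = 3.1000, f(x_3) = 0.094251, coefficient = 2
x_4 = 3.5500, f(x_4) = 0.073516, coefficient = 2
x_5 = 4.0000, f(x_5) = 0.058824, coefficient = 1

I ≈ (0.450000/2) × 1.232275 = 0.277262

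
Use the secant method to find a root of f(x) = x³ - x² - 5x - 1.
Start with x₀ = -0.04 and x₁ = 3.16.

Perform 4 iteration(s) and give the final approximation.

f(x) = x³ - x² - 5x - 1
x₀ = -0.04, x₁ = 3.16

Secant formula: x_{n+1} = x_n - f(x_n)(x_n - x_{n-1})/(f(x_n) - f(x_{n-1}))

Iteration 1:
  f(-0.040000) = -0.801664
  f(3.160000) = 4.768896
  x_2 = 3.160000 - 4.768896×(3.160000 - (-0.040000))/(4.768896 - (-0.801664))
       = 0.420515
Iteration 2:
  f(3.160000) = 4.768896
  f(0.420515) = -3.205045
  x_3 = 0.420515 - (-3.205045)×(0.420515 - 3.160000)/(-3.205045 - 4.768896)
       = 1.521623
Iteration 3:
  f(0.420515) = -3.205045
  f(1.521623) = -7.400382
  x_4 = 1.521623 - (-7.400382)×(1.521623 - 0.420515)/(-7.400382 - (-3.205045))
       = -0.420682
Iteration 4:
  f(1.521623) = -7.400382
  f(-0.420682) = 0.851986
  x_5 = -0.420682 - 0.851986×(-0.420682 - 1.521623)/(0.851986 - (-7.400382))
       = -0.220155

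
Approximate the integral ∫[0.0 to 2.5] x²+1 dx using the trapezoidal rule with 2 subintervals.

f(x) = x²+1
a = 0.0, b = 2.5, n = 2
h = (b - a)/n = 1.250000

Trapezoidal rule: (h/2)[f(x₀) + 2f(x₁) + 2f(x₂) + ... + f(xₙ)]

x_0 = 0.0000, f(x_0) = 1.000000, coefficient = 1
x_1 = 1.2500, f(x_1) = 2.562500, coefficient = 2
x_2 = 2.5000, f(x_2) = 7.250000, coefficient = 1

I ≈ (1.250000/2) × 13.375000 = 8.359375
Exact value: 7.708333
Error: 0.651042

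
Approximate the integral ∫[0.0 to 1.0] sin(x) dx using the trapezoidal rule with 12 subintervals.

f(x) = sin(x)
a = 0.0, b = 1.0, n = 12
h = (b - a)/n = 0.083333

Trapezoidal rule: (h/2)[f(x₀) + 2f(x₁) + 2f(x₂) + ... + f(xₙ)]

x_0 = 0.0000, f(x_0) = 0.000000, coefficient = 1
x_1 = 0.0833, f(x_1) = 0.083237, coefficient = 2
x_2 = 0.1667, f(x_2) = 0.165896, coefficient = 2
x_3 = 0.2500, f(x_3) = 0.247404, coefficient = 2
x_4 = 0.3333, f(x_4) = 0.327195, coefficient = 2
x_5 = 0.4167, f(x_5) = 0.404715, coefficient = 2
x_6 = 0.5000, f(x_6) = 0.479426, coefficient = 2
x_7 = 0.5833, f(x_7) = 0.550809, coefficient = 2
x_8 = 0.6667, f(x_8) = 0.618370, coefficient = 2
x_9 = 0.7500, f(x_9) = 0.681639, coefficient = 2
x_10 = 0.8333, f(x_10) = 0.740177, coefficient = 2
x_11 = 0.9167, f(x_11) = 0.793578, coefficient = 2
x_12 = 1.0000, f(x_12) = 0.841471, coefficient = 1

I ≈ (0.083333/2) × 11.026359 = 0.459432
Exact value: 0.459698
Error: 0.000266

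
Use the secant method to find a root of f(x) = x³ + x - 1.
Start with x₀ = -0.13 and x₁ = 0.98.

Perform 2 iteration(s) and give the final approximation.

f(x) = x³ + x - 1
x₀ = -0.13, x₁ = 0.98

Secant formula: x_{n+1} = x_n - f(x_n)(x_n - x_{n-1})/(f(x_n) - f(x_{n-1}))

Iteration 1:
  f(-0.130000) = -1.132197
  f(0.980000) = 0.921192
  x_2 = 0.980000 - 0.921192×(0.980000 - (-0.130000))/(0.921192 - (-1.132197))
       = 0.482031
Iteration 2:
  f(0.980000) = 0.921192
  f(0.482031) = -0.405966
  x_3 = 0.482031 - (-0.405966)×(0.482031 - 0.980000)/(-0.405966 - 0.921192)
       = 0.634356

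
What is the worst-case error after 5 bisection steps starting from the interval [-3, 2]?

Bisection error bound: |error| ≤ (b-a)/2^n
|error| ≤ (2 - (-3))/2^5 = 5/2^5
|error| ≤ 0.1562500000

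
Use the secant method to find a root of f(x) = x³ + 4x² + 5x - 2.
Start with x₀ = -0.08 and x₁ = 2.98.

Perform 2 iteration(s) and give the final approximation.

f(x) = x³ + 4x² + 5x - 2
x₀ = -0.08, x₁ = 2.98

Secant formula: x_{n+1} = x_n - f(x_n)(x_n - x_{n-1})/(f(x_n) - f(x_{n-1}))

Iteration 1:
  f(-0.080000) = -2.374912
  f(2.980000) = 74.885192
  x_2 = 2.980000 - 74.885192×(2.980000 - (-0.080000))/(74.885192 - (-2.374912))
       = 0.014062
Iteration 2:
  f(2.980000) = 74.885192
  f(0.014062) = -1.928897
  x_3 = 0.014062 - (-1.928897)×(0.014062 - 2.980000)/(-1.928897 - 74.885192)
       = 0.088540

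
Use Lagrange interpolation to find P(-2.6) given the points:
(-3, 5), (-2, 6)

Lagrange interpolation formula:
P(x) = Σ yᵢ × Lᵢ(x)
where Lᵢ(x) = Π_{j≠i} (x - xⱼ)/(xᵢ - xⱼ)

L_0(-2.6) = (-2.6 - (-2))/(-3 - (-2)) = 0.600000
L_1(-2.6) = (-2.6 - (-3))/(-2 - (-3)) = 0.400000

P(-2.6) = 5×L_0(-2.6) + 6×L_1(-2.6)
P(-2.6) = 5.400000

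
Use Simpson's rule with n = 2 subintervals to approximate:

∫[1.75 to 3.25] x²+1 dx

f(x) = x²+1
a = 1.75, b = 3.25, n = 2
h = (b - a)/n = 0.750000

Simpson's rule: (h/3)[f(x₀) + 4f(x₁) + 2f(x₂) + ... + f(xₙ)]

x_0 = 1.7500, f(x_0) = 4.062500, coefficient = 1
x_1 = 2.5000, f(x_1) = 7.250000, coefficient = 4
x_2 = 3.2500, f(x_2) = 11.562500, coefficient = 1

I ≈ (0.750000/3) × 44.625000 = 11.156250
Exact value: 11.156250
Error: 0.000000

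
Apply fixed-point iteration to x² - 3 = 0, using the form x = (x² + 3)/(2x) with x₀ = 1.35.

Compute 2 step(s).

Equation: x² - 3 = 0
Fixed-point form: x = (x² + 3)/(2x)
x₀ = 1.35

x_1 = g(1.350000) = 1.786111
x_2 = g(1.786111) = 1.732869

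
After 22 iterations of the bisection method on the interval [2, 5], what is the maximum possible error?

Bisection error bound: |error| ≤ (b-a)/2^n
|error| ≤ (5 - 2)/2^22 = 3/2^22
|error| ≤ 0.0000007153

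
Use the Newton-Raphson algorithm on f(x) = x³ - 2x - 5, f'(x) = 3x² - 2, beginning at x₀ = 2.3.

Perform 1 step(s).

f(x) = x³ - 2x - 5
f'(x) = 3x² - 2
x₀ = 2.3

Newton-Raphson formula: x_{n+1} = x_n - f(x_n)/f'(x_n)

Iteration 1:
  f(2.300000) = 2.567000
  f'(2.300000) = 13.870000
  x_1 = 2.300000 - 2.567000/13.870000 = 2.114924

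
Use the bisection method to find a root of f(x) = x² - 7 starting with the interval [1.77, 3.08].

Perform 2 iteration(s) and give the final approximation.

f(x) = x² - 7
Initial interval: [1.77, 3.08]

Iteration 1:
  c_1 = (1.770000 + 3.080000)/2 = 2.425000
  f(c_1) = f(2.425000) = -1.119375
  f(a) × f(c) ≥ 0, new interval: [2.425000, 3.080000]
Iteration 2:
  c_2 = (2.425000 + 3.080000)/2 = 2.752500
  f(c_2) = f(2.752500) = 0.576256
  f(a) × f(c) < 0, new interval: [2.425000, 2.752500]

After 2 iteration(s), the approximation is c_2 = 2.752500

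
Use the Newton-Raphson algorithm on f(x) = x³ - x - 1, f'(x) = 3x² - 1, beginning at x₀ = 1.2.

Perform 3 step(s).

f(x) = x³ - x - 1
f'(x) = 3x² - 1
x₀ = 1.2

Newton-Raphson formula: x_{n+1} = x_n - f(x_n)/f'(x_n)

Iteration 1:
  f(1.200000) = -0.472000
  f'(1.200000) = 3.320000
  x_1 = 1.200000 - (-0.472000)/3.320000 = 1.342169
Iteration 2:
  f(1.342169) = 0.075636
  f'(1.342169) = 4.404250
  x_2 = 1.342169 - 0.075636/4.404250 = 1.324995
Iteration 3:
  f(1.324995) = 0.001182
  f'(1.324995) = 4.266837
  x_3 = 1.324995 - 0.001182/4.266837 = 1.324718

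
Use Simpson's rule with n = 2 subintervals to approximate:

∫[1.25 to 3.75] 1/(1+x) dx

f(x) = 1/(1+x)
a = 1.25, b = 3.75, n = 2
h = (b - a)/n = 1.250000

Simpson's rule: (h/3)[f(x₀) + 4f(x₁) + 2f(x₂) + ... + f(xₙ)]

x_0 = 1.2500, f(x_0) = 0.444444, coefficient = 1
x_1 = 2.5000, f(x_1) = 0.285714, coefficient = 4
x_2 = 3.7500, f(x_2) = 0.210526, coefficient = 1

I ≈ (1.250000/3) × 1.797828 = 0.749095
Exact value: 0.747214
Error: 0.001881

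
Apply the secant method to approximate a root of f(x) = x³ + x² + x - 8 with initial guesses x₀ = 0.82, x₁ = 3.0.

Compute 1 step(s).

f(x) = x³ + x² + x - 8
x₀ = 0.82, x₁ = 3.0

Secant formula: x_{n+1} = x_n - f(x_n)(x_n - x_{n-1})/(f(x_n) - f(x_{n-1}))

Iteration 1:
  f(0.820000) = -5.956232
  f(3.000000) = 31.000000
  x_2 = 3.000000 - 31.000000×(3.000000 - 0.820000)/(31.000000 - (-5.956232))
       = 1.171350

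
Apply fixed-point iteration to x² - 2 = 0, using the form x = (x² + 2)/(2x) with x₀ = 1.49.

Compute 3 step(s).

Equation: x² - 2 = 0
Fixed-point form: x = (x² + 2)/(2x)
x₀ = 1.49

x_1 = g(1.490000) = 1.416141
x_2 = g(1.416141) = 1.414215
x_3 = g(1.414215) = 1.414214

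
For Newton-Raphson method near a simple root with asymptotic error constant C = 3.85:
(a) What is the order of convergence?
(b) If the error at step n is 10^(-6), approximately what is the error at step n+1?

(a) Newton-Raphson has quadratic (order 2) convergence near simple roots.
    This means |e_{n+1}| ≈ C|e_n|².

(b) With |e_n| = 10^(-6) and C = 3.85:
    |e_{n+1}| ≈ 3.85 × (10^(-6))² = 3.85 × 10^(-12)

(a) 2 (quadratic); (b) |e_{n+1}| ≈ 3.850e-12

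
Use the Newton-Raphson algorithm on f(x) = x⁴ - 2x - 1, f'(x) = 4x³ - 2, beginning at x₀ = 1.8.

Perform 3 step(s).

f(x) = x⁴ - 2x - 1
f'(x) = 4x³ - 2
x₀ = 1.8

Newton-Raphson formula: x_{n+1} = x_n - f(x_n)/f'(x_n)

Iteration 1:
  f(1.800000) = 5.897600
  f'(1.800000) = 21.328000
  x_1 = 1.800000 - 5.897600/21.328000 = 1.523481
Iteration 2:
  f(1.523481) = 1.340051
  f'(1.523481) = 12.143960
  x_2 = 1.523481 - 1.340051/12.143960 = 1.413134
Iteration 3:
  f(1.413134) = 0.161530
  f'(1.413134) = 9.287812
  x_3 = 1.413134 - 0.161530/9.287812 = 1.395742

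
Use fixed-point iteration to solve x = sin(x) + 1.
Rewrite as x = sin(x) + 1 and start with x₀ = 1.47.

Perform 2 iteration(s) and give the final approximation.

Equation: x = sin(x) + 1
Fixed-point form: x = sin(x) + 1
x₀ = 1.47

x_1 = g(1.470000) = 1.994924
x_2 = g(1.994924) = 1.911398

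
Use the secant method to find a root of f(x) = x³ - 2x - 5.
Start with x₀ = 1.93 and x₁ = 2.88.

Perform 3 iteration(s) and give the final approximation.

f(x) = x³ - 2x - 5
x₀ = 1.93, x₁ = 2.88

Secant formula: x_{n+1} = x_n - f(x_n)(x_n - x_{n-1})/(f(x_n) - f(x_{n-1}))

Iteration 1:
  f(1.930000) = -1.670943
  f(2.880000) = 13.127872
  x_2 = 2.880000 - 13.127872×(2.880000 - 1.930000)/(13.127872 - (-1.670943))
       = 2.037265
Iteration 2:
  f(2.880000) = 13.127872
  f(2.037265) = -0.618965
  x_3 = 2.037265 - (-0.618965)×(2.037265 - 2.880000)/(-0.618965 - 13.127872)
       = 2.075210
Iteration 3:
  f(2.037265) = -0.618965
  f(2.075210) = -0.213535
  x_4 = 2.075210 - (-0.213535)×(2.075210 - 2.037265)/(-0.213535 - (-0.618965))
       = 2.095195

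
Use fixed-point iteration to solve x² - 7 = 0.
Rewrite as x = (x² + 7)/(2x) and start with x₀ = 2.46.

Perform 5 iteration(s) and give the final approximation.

Equation: x² - 7 = 0
Fixed-point form: x = (x² + 7)/(2x)
x₀ = 2.46

x_1 = g(2.460000) = 2.652764
x_2 = g(2.652764) = 2.645761
x_3 = g(2.645761) = 2.645751
x_4 = g(2.645751) = 2.645751
x_5 = g(2.645751) = 2.645751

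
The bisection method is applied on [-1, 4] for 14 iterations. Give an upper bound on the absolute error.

Bisection error bound: |error| ≤ (b-a)/2^n
|error| ≤ (4 - (-1))/2^14 = 5/2^14
|error| ≤ 0.0003051758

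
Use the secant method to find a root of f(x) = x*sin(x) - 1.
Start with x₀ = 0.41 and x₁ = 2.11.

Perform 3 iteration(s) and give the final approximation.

f(x) = x*sin(x) - 1
x₀ = 0.41, x₁ = 2.11

Secant formula: x_{n+1} = x_n - f(x_n)(x_n - x_{n-1})/(f(x_n) - f(x_{n-1}))

Iteration 1:
  f(0.410000) = -0.836570
  f(2.110000) = 0.810629
  x_2 = 2.110000 - 0.810629×(2.110000 - 0.410000)/(0.810629 - (-0.836570))
       = 1.273387
Iteration 2:
  f(2.110000) = 0.810629
  f(1.273387) = 0.217483
  x_3 = 1.273387 - 0.217483×(1.273387 - 2.110000)/(0.217483 - 0.810629)
       = 0.966633
Iteration 3:
  f(1.273387) = 0.217483
  f(0.966633) = -0.204483
  x_4 = 0.966633 - (-0.204483)×(0.966633 - 1.273387)/(-0.204483 - 0.217483)
       = 1.115284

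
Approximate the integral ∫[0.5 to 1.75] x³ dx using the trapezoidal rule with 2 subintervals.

f(x) = x³
a = 0.5, b = 1.75, n = 2
h = (b - a)/n = 0.625000

Trapezoidal rule: (h/2)[f(x₀) + 2f(x₁) + 2f(x₂) + ... + f(xₙ)]

x_0 = 0.5000, f(x_0) = 0.125000, coefficient = 1
x_1 = 1.1250, f(x_1) = 1.423828, coefficient = 2
x_2 = 1.7500, f(x_2) = 5.359375, coefficient = 1

I ≈ (0.625000/2) × 8.332031 = 2.603760
Exact value: 2.329102
Error: 0.274658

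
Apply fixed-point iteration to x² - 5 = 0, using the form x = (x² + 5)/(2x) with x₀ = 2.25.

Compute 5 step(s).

Equation: x² - 5 = 0
Fixed-point form: x = (x² + 5)/(2x)
x₀ = 2.25

x_1 = g(2.250000) = 2.236111
x_2 = g(2.236111) = 2.236068
x_3 = g(2.236068) = 2.236068
x_4 = g(2.236068) = 2.236068
x_5 = g(2.236068) = 2.236068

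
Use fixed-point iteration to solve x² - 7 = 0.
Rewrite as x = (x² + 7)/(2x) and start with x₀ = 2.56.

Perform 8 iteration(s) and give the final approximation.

Equation: x² - 7 = 0
Fixed-point form: x = (x² + 7)/(2x)
x₀ = 2.56

x_1 = g(2.560000) = 2.647187
x_2 = g(2.647187) = 2.645752
x_3 = g(2.645752) = 2.645751
x_4 = g(2.645751) = 2.645751
x_5 = g(2.645751) = 2.645751
x_6 = g(2.645751) = 2.645751
x_7 = g(2.645751) = 2.645751
x_8 = g(2.645751) = 2.645751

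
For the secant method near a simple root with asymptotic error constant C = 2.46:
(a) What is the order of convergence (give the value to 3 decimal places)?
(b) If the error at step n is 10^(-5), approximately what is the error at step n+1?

(a) Secant method has superlinear convergence with order φ = (1+√5)/2 ≈ 1.618.
    This means |e_{n+1}| ≈ C|e_n|^1.618.

(b) With |e_n| = 10^(-5) and C = 2.46:
    |e_{n+1}| ≈ 2.46 × (10^(-5))^1.618 = 2.46 × 10^(-8.09)

(a) ≈ 1.618 (golden ratio); (b) |e_{n+1}| ≈ 1.999e-08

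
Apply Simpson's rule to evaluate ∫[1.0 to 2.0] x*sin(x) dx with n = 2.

f(x) = x*sin(x)
a = 1.0, b = 2.0, n = 2
h = (b - a)/n = 0.500000

Simpson's rule: (h/3)[f(x₀) + 4f(x₁) + 2f(x₂) + ... + f(xₙ)]

x_0 = 1.0000, f(x_0) = 0.841471, coefficient = 1
x_1 = 1.5000, f(x_1) = 1.496242, coefficient = 4
x_2 = 2.0000, f(x_2) = 1.818595, coefficient = 1

I ≈ (0.500000/3) × 8.645036 = 1.440839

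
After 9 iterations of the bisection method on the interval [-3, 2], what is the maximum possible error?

Bisection error bound: |error| ≤ (b-a)/2^n
|error| ≤ (2 - (-3))/2^9 = 5/2^9
|error| ≤ 0.0097656250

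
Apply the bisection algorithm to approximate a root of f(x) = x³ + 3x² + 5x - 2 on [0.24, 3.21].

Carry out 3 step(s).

f(x) = x³ + 3x² + 5x - 2
Initial interval: [0.24, 3.21]

Iteration 1:
  c_1 = (0.240000 + 3.210000)/2 = 1.725000
  f(c_1) = f(1.725000) = 20.684828
  f(a) × f(c) < 0, new interval: [0.240000, 1.725000]
Iteration 2:
  c_2 = (0.240000 + 1.725000)/2 = 0.982500
  f(c_2) = f(0.982500) = 6.756832
  f(a) × f(c) < 0, new interval: [0.240000, 0.982500]
Iteration 3:
  c_3 = (0.240000 + 0.982500)/2 = 0.611250
  f(c_3) = f(0.611250) = 2.405509
  f(a) × f(c) < 0, new interval: [0.240000, 0.611250]

After 3 iteration(s), the approximation is c_3 = 0.611250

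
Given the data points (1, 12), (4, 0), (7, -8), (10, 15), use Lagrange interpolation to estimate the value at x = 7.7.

Lagrange interpolation formula:
P(x) = Σ yᵢ × Lᵢ(x)
where Lᵢ(x) = Π_{j≠i} (x - xⱼ)/(xᵢ - xⱼ)

L_0(7.7) = (7.7 - 4)/(1 - 4) × (7.7 - 7)/(1 - 7) × (7.7 - 10)/(1 - 10) = 0.036772
L_1(7.7) = (7.7 - 1)/(4 - 1) × (7.7 - 7)/(4 - 7) × (7.7 - 10)/(4 - 10) = -0.199759
L_2(7.7) = (7.7 - 1)/(7 - 1) × (7.7 - 4)/(7 - 4) × (7.7 - 10)/(7 - 10) = 1.055870
L_3(7.7) = (7.7 - 1)/(10 - 1) × (7.7 - 4)/(10 - 4) × (7.7 - 7)/(10 - 7) = 0.107117

P(7.7) = 12×L_0(7.7) + 0×L_1(7.7) + (-8)×L_2(7.7) + 15×L_3(7.7)
P(7.7) = -6.398944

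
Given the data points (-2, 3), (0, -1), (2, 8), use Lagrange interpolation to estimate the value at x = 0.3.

Lagrange interpolation formula:
P(x) = Σ yᵢ × Lᵢ(x)
where Lᵢ(x) = Π_{j≠i} (x - xⱼ)/(xᵢ - xⱼ)

L_0(0.3) = (0.3 - 0)/(-2 - 0) × (0.3 - 2)/(-2 - 2) = -0.063750
L_1(0.3) = (0.3 - (-2))/(0 - (-2)) × (0.3 - 2)/(0 - 2) = 0.977500
L_2(0.3) = (0.3 - (-2))/(2 - (-2)) × (0.3 - 0)/(2 - 0) = 0.086250

P(0.3) = 3×L_0(0.3) + (-1)×L_1(0.3) + 8×L_2(0.3)
P(0.3) = -0.478750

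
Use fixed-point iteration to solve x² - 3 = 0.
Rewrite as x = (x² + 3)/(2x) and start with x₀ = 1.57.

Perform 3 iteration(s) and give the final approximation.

Equation: x² - 3 = 0
Fixed-point form: x = (x² + 3)/(2x)
x₀ = 1.57

x_1 = g(1.570000) = 1.740414
x_2 = g(1.740414) = 1.732071
x_3 = g(1.732071) = 1.732051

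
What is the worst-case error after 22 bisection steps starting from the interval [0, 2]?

Bisection error bound: |error| ≤ (b-a)/2^n
|error| ≤ (2 - 0)/2^22 = 2/2^22
|error| ≤ 0.0000004768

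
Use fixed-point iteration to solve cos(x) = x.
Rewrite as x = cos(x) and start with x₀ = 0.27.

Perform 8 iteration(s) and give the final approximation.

Equation: cos(x) = x
Fixed-point form: x = cos(x)
x₀ = 0.27

x_1 = g(0.270000) = 0.963771
x_2 = g(0.963771) = 0.570427
x_3 = g(0.570427) = 0.841671
x_4 = g(0.841671) = 0.666218
x_5 = g(0.666218) = 0.786165
x_6 = g(0.786165) = 0.706565
x_7 = g(0.706565) = 0.760597
x_8 = g(0.760597) = 0.724425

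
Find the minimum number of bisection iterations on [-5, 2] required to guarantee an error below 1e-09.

We need (b-a)/2^n ≤ 1e-09
(2 - (-5))/2^n ≤ 1e-09
7/2^n ≤ 1e-09
2^n ≥ 7000000000
n ≥ log₂(7000000000) = 32.70
n ≥ 33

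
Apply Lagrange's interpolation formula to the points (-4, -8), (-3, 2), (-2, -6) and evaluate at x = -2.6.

Lagrange interpolation formula:
P(x) = Σ yᵢ × Lᵢ(x)
where Lᵢ(x) = Π_{j≠i} (x - xⱼ)/(xᵢ - xⱼ)

L_0(-2.6) = (-2.6 - (-3))/(-4 - (-3)) × (-2.6 - (-2))/(-4 - (-2)) = -0.120000
L_1(-2.6) = (-2.6 - (-4))/(-3 - (-4)) × (-2.6 - (-2))/(-3 - (-2)) = 0.840000
L_2(-2.6) = (-2.6 - (-4))/(-2 - (-4)) × (-2.6 - (-3))/(-2 - (-3)) = 0.280000

P(-2.6) = (-8)×L_0(-2.6) + 2×L_1(-2.6) + (-6)×L_2(-2.6)
P(-2.6) = 0.960000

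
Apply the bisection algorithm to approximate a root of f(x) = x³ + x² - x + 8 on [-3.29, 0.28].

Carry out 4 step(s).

f(x) = x³ + x² - x + 8
Initial interval: [-3.29, 0.28]

Iteration 1:
  c_1 = (-3.290000 + 0.280000)/2 = -1.505000
  f(c_1) = f(-1.505000) = 8.361162
  f(a) × f(c) < 0, new interval: [-3.290000, -1.505000]
Iteration 2:
  c_2 = (-3.290000 + (-1.505000))/2 = -2.397500
  f(c_2) = f(-2.397500) = 2.364661
  f(a) × f(c) < 0, new interval: [-3.290000, -2.397500]
Iteration 3:
  c_3 = (-3.290000 + (-2.397500))/2 = -2.843750
  f(c_3) = f(-2.843750) = -4.066498
  f(a) × f(c) ≥ 0, new interval: [-2.843750, -2.397500]
Iteration 4:
  c_4 = (-2.843750 + (-2.397500))/2 = -2.620625
  f(c_4) = f(-2.620625) = -0.509301
  f(a) × f(c) ≥ 0, new interval: [-2.620625, -2.397500]

After 4 iteration(s), the approximation is c_4 = -2.620625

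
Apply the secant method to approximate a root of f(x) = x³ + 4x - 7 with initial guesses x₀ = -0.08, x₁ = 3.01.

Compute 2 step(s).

f(x) = x³ + 4x - 7
x₀ = -0.08, x₁ = 3.01

Secant formula: x_{n+1} = x_n - f(x_n)(x_n - x_{n-1})/(f(x_n) - f(x_{n-1}))

Iteration 1:
  f(-0.080000) = -7.320512
  f(3.010000) = 32.310901
  x_2 = 3.010000 - 32.310901×(3.010000 - (-0.080000))/(32.310901 - (-7.320512))
       = 0.490769
Iteration 2:
  f(3.010000) = 32.310901
  f(0.490769) = -4.918720
  x_3 = 0.490769 - (-4.918720)×(0.490769 - 3.010000)/(-4.918720 - 32.310901)
       = 0.823606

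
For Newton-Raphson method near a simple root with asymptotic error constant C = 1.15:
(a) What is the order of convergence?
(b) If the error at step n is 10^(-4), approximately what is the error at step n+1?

(a) Newton-Raphson has quadratic (order 2) convergence near simple roots.
    This means |e_{n+1}| ≈ C|e_n|².

(b) With |e_n| = 10^(-4) and C = 1.15:
    |e_{n+1}| ≈ 1.15 × (10^(-4))² = 1.15 × 10^(-8)

(a) 2 (quadratic); (b) |e_{n+1}| ≈ 1.150e-08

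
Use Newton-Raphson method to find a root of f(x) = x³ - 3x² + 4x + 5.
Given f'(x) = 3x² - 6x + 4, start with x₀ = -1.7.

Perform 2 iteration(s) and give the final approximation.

f(x) = x³ - 3x² + 4x + 5
f'(x) = 3x² - 6x + 4
x₀ = -1.7

Newton-Raphson formula: x_{n+1} = x_n - f(x_n)/f'(x_n)

Iteration 1:
  f(-1.700000) = -15.383000
  f'(-1.700000) = 22.870000
  x_1 = -1.700000 - (-15.383000)/22.870000 = -1.027372
Iteration 2:
  f(-1.027372) = -3.360353
  f'(-1.027372) = 13.330713
  x_2 = -1.027372 - (-3.360353)/13.330713 = -0.775296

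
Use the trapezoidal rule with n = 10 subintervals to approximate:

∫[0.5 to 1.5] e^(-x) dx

f(x) = e^(-x)
a = 0.5, b = 1.5, n = 10
h = (b - a)/n = 0.100000

Trapezoidal rule: (h/2)[f(x₀) + 2f(x₁) + 2f(x₂) + ... + f(xₙ)]

x_0 = 0.5000, f(x_0) = 0.606531, coefficient = 1
x_1 = 0.6000, f(x_1) = 0.548812, coefficient = 2
x_2 = 0.7000, f(x_2) = 0.496585, coefficient = 2
x_3 = 0.8000, f(x_3) = 0.449329, coefficient = 2
x_4 = 0.9000, f(x_4) = 0.406570, coefficient = 2
x_5 = 1.0000, f(x_5) = 0.367879, coefficient = 2
x_6 = 1.1000, f(x_6) = 0.332871, coefficient = 2
x_7 = 1.2000, f(x_7) = 0.301194, coefficient = 2
x_8 = 1.3000, f(x_8) = 0.272532, coefficient = 2
x_9 = 1.4000, f(x_9) = 0.246597, coefficient = 2
x_10 = 1.5000, f(x_10) = 0.223130, coefficient = 1

I ≈ (0.100000/2) × 7.674399 = 0.383720
Exact value: 0.383400
Error: 0.000319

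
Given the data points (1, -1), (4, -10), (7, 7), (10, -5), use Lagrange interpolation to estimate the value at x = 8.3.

Lagrange interpolation formula:
P(x) = Σ yᵢ × Lᵢ(x)
where Lᵢ(x) = Π_{j≠i} (x - xⱼ)/(xᵢ - xⱼ)

L_0(8.3) = (8.3 - 4)/(1 - 4) × (8.3 - 7)/(1 - 7) × (8.3 - 10)/(1 - 10) = 0.058660
L_1(8.3) = (8.3 - 1)/(4 - 1) × (8.3 - 7)/(4 - 7) × (8.3 - 10)/(4 - 10) = -0.298759
L_2(8.3) = (8.3 - 1)/(7 - 1) × (8.3 - 4)/(7 - 4) × (8.3 - 10)/(7 - 10) = 0.988204
L_3(8.3) = (8.3 - 1)/(10 - 1) × (8.3 - 4)/(10 - 4) × (8.3 - 7)/(10 - 7) = 0.251895

P(8.3) = (-1)×L_0(8.3) + (-10)×L_1(8.3) + 7×L_2(8.3) + (-5)×L_3(8.3)
P(8.3) = 8.586883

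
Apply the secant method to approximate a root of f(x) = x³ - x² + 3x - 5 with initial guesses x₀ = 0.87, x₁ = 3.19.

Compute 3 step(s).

f(x) = x³ - x² + 3x - 5
x₀ = 0.87, x₁ = 3.19

Secant formula: x_{n+1} = x_n - f(x_n)(x_n - x_{n-1})/(f(x_n) - f(x_{n-1}))

Iteration 1:
  f(0.870000) = -2.488397
  f(3.190000) = 26.855659
  x_2 = 3.190000 - 26.855659×(3.190000 - 0.870000)/(26.855659 - (-2.488397))
       = 1.066738
Iteration 2:
  f(3.190000) = 26.855659
  f(1.066738) = -1.723844
  x_3 = 1.066738 - (-1.723844)×(1.066738 - 3.190000)/(-1.723844 - 26.855659)
       = 1.194808
Iteration 3:
  f(1.066738) = -1.723844
  f(1.194808) = -1.137477
  x_4 = 1.194808 - (-1.137477)×(1.194808 - 1.066738)/(-1.137477 - (-1.723844))
       = 1.443247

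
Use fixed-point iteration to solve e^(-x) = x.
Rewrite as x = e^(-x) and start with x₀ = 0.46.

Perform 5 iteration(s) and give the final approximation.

Equation: e^(-x) = x
Fixed-point form: x = e^(-x)
x₀ = 0.46

x_1 = g(0.460000) = 0.631284
x_2 = g(0.631284) = 0.531909
x_3 = g(0.531909) = 0.587483
x_4 = g(0.587483) = 0.555724
x_5 = g(0.555724) = 0.573657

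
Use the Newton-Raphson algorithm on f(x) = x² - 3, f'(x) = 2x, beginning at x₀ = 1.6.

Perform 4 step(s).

f(x) = x² - 3
f'(x) = 2x
x₀ = 1.6

Newton-Raphson formula: x_{n+1} = x_n - f(x_n)/f'(x_n)

Iteration 1:
  f(1.600000) = -0.440000
  f'(1.600000) = 3.200000
  x_1 = 1.600000 - (-0.440000)/3.200000 = 1.737500
Iteration 2:
  f(1.737500) = 0.018906
  f'(1.737500) = 3.475000
  x_2 = 1.737500 - 0.018906/3.475000 = 1.732059
Iteration 3:
  f(1.732059) = 0.000030
  f'(1.732059) = 3.464119
  x_3 = 1.732059 - 0.000030/3.464119 = 1.732051
Iteration 4:
  f(1.732051) = 0.000000
  f'(1.732051) = 3.464102
  x_4 = 1.732051 - 0.000000/3.464102 = 1.732051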